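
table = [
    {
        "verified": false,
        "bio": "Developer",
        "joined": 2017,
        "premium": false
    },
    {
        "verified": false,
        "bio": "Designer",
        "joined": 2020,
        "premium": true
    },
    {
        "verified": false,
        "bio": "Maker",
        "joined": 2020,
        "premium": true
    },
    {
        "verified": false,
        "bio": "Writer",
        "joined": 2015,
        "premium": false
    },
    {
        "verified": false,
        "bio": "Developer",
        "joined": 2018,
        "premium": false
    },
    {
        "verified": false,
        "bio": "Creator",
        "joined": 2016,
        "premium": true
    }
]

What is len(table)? 6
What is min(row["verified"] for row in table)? False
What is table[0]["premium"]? False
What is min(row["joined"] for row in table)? 2015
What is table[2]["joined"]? 2020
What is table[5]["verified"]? False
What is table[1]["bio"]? "Designer"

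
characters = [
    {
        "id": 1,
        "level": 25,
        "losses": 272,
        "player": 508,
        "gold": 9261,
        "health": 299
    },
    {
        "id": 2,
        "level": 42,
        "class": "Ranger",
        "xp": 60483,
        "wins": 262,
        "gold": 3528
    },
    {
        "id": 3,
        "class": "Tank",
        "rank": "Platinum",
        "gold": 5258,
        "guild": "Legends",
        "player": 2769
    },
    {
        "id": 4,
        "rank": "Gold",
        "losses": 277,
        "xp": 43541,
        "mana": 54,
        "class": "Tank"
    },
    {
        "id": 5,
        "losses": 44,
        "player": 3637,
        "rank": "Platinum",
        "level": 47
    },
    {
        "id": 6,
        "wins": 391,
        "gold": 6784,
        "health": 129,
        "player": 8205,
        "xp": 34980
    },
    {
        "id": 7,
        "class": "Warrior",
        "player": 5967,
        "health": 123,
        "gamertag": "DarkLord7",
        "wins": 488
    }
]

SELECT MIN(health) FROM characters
123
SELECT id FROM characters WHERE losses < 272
[5]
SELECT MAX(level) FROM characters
47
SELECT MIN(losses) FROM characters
44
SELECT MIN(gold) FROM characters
3528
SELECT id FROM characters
[1, 2, 3, 4, 5, 6, 7]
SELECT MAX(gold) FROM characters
9261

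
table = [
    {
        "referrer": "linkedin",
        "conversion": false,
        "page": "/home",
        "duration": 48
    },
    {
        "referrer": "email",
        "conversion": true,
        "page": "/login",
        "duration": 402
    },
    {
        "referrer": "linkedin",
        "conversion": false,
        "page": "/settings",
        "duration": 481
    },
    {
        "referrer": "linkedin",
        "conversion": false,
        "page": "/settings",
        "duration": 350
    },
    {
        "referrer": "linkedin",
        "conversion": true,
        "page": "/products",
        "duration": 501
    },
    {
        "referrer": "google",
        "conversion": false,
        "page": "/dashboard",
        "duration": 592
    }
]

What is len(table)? 6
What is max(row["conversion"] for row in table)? True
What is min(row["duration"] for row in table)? 48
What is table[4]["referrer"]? "linkedin"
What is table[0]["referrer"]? "linkedin"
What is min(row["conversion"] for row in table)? False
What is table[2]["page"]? "/settings"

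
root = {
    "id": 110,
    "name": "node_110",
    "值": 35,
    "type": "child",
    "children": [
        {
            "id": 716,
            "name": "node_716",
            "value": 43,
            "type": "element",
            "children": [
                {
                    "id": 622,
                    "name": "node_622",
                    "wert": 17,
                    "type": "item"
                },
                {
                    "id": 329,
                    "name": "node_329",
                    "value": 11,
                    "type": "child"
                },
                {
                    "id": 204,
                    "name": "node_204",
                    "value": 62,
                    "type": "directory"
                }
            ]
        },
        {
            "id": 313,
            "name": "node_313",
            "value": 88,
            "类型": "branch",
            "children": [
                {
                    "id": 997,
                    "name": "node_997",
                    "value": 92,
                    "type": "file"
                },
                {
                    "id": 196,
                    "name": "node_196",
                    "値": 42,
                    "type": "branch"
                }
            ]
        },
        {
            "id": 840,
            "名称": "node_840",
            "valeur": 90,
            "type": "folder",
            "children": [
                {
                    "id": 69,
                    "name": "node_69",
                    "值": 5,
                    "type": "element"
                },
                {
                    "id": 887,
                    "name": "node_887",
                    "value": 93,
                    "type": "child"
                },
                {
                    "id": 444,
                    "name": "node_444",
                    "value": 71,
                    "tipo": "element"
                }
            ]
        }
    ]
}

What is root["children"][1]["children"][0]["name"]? "node_997"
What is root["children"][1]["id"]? 313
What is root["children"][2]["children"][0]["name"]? "node_69"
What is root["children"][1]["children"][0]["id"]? 997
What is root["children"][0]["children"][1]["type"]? "child"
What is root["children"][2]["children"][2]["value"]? 71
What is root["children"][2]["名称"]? "node_840"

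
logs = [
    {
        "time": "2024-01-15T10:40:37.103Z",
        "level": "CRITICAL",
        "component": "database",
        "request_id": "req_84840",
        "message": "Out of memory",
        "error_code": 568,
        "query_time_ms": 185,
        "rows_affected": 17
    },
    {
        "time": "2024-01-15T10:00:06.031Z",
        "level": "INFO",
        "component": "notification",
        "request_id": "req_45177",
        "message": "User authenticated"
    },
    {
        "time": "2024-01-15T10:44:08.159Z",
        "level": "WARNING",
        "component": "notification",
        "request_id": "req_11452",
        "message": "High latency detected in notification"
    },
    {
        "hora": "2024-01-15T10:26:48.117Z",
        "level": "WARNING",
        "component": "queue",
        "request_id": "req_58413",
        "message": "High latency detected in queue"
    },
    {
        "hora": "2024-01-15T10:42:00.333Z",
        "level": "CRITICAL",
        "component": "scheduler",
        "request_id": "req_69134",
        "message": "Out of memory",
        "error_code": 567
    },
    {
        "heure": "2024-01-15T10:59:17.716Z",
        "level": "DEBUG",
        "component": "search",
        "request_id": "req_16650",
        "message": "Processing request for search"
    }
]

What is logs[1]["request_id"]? "req_45177"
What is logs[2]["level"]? "WARNING"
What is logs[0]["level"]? "CRITICAL"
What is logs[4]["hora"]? "2024-01-15T10:42:00.333Z"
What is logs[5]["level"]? "DEBUG"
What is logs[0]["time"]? "2024-01-15T10:40:37.103Z"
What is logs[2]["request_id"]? "req_11452"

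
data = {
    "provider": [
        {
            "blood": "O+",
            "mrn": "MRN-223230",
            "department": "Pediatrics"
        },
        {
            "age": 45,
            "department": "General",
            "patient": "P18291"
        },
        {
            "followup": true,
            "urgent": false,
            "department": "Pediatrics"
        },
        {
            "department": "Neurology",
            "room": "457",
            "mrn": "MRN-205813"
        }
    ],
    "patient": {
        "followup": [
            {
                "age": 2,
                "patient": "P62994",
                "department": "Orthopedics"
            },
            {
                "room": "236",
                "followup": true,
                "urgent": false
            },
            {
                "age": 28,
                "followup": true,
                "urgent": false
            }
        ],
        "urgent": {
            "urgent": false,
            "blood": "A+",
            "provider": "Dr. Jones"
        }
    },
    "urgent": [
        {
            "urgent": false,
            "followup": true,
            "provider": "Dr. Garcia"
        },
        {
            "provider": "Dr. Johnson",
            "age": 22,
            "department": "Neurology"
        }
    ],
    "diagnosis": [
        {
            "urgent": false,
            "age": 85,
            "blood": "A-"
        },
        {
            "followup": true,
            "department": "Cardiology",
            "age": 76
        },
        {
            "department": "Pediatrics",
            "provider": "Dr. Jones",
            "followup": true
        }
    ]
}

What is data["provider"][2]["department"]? "Pediatrics"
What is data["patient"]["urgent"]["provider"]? "Dr. Jones"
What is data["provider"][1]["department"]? "General"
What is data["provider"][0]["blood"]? "O+"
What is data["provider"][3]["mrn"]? "MRN-205813"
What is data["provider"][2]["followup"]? True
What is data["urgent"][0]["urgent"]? False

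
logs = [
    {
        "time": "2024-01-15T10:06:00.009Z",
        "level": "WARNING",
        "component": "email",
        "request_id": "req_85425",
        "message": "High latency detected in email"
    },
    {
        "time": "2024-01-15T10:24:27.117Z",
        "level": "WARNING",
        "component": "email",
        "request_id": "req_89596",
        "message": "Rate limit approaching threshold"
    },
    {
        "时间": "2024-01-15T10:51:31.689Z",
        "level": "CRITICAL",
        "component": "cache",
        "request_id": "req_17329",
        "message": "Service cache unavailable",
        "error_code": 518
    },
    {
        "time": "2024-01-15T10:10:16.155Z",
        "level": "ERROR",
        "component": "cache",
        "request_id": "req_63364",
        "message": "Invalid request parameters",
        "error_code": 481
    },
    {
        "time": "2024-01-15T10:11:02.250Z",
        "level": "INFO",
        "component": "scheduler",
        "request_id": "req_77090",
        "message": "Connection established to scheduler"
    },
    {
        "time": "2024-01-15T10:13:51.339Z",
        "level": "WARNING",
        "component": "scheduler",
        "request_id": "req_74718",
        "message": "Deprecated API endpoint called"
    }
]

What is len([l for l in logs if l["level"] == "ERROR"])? 1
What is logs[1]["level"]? "WARNING"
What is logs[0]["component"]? "email"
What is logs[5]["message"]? "Deprecated API endpoint called"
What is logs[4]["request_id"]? "req_77090"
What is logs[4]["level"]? "INFO"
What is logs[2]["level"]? "CRITICAL"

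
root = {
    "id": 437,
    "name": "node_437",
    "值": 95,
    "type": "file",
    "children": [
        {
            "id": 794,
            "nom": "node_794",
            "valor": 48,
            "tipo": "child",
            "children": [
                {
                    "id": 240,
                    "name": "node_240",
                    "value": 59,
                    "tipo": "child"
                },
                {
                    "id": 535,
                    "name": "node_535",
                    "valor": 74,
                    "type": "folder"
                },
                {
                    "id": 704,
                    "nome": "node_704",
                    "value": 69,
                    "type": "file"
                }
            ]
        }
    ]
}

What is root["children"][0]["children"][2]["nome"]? "node_704"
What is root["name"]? "node_437"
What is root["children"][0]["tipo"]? "child"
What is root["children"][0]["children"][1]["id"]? 535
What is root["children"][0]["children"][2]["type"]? "file"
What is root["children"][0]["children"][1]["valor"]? 74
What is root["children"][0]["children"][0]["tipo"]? "child"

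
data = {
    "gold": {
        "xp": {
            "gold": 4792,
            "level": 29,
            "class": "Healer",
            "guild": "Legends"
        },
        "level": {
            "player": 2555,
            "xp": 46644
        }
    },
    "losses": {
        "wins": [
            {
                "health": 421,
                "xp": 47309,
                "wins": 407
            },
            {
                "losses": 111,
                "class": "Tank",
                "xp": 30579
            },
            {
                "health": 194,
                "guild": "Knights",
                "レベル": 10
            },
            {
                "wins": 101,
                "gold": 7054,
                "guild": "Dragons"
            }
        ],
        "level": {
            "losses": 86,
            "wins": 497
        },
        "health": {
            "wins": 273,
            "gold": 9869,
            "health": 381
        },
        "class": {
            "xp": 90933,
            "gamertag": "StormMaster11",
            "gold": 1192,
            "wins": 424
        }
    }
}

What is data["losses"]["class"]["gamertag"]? "StormMaster11"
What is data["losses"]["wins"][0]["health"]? 421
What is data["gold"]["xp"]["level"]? 29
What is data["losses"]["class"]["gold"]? 1192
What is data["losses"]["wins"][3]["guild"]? "Dragons"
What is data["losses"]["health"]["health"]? 381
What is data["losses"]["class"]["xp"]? 90933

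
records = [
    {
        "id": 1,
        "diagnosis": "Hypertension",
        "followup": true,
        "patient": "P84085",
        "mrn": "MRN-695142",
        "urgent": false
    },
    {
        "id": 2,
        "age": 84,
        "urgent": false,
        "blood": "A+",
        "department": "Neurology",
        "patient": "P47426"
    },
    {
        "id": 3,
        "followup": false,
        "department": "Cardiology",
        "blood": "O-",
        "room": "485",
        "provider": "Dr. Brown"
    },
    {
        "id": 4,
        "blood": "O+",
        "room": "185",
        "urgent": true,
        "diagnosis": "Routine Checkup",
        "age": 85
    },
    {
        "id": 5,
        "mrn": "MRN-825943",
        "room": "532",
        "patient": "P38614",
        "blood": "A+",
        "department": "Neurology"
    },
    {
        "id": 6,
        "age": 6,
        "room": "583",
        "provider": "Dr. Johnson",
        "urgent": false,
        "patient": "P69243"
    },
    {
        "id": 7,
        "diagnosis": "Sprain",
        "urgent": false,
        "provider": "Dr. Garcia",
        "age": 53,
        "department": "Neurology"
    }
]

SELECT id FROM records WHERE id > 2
[3, 4, 5, 6, 7]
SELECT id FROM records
[1, 2, 3, 4, 5, 6, 7]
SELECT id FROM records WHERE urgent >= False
[1, 2, 4, 6, 7]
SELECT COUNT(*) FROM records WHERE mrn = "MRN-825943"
1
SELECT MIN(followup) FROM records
False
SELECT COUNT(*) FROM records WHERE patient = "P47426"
1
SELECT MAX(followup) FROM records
True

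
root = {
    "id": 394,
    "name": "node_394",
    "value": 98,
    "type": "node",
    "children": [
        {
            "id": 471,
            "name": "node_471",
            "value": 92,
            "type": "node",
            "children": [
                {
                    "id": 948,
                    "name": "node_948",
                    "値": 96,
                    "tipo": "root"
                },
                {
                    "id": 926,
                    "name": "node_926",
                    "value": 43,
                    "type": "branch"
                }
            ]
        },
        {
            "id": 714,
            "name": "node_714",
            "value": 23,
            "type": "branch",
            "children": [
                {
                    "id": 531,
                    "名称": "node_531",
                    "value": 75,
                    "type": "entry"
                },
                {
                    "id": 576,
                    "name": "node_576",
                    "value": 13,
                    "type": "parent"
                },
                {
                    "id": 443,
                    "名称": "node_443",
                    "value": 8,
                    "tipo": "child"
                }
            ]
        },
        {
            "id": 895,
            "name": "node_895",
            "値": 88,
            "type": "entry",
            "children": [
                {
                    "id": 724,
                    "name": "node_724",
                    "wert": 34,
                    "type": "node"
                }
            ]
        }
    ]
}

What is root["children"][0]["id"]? 471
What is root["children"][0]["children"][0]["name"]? "node_948"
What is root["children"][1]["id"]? 714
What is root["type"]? "node"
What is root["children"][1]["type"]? "branch"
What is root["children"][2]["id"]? 895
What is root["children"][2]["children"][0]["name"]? "node_724"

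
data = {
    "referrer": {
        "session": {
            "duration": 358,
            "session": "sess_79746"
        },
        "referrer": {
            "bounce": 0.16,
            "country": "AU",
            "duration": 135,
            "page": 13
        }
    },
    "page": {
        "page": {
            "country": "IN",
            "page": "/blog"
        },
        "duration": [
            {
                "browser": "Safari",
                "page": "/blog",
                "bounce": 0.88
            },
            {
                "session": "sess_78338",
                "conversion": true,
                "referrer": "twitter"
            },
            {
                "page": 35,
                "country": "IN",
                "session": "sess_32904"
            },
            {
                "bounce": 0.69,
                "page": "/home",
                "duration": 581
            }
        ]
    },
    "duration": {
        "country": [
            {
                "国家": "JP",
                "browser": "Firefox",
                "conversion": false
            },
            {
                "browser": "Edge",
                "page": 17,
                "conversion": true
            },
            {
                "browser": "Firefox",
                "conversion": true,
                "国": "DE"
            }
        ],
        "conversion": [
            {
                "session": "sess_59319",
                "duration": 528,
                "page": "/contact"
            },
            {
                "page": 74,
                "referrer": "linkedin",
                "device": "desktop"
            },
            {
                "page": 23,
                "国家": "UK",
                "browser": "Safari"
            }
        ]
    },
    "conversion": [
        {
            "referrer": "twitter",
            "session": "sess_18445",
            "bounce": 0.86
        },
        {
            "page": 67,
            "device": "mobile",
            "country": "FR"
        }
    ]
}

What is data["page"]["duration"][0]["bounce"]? 0.88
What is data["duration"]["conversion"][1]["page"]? 74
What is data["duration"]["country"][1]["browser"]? "Edge"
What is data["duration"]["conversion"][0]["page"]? "/contact"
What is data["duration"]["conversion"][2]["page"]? 23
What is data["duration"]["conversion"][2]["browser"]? "Safari"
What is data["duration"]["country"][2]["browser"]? "Firefox"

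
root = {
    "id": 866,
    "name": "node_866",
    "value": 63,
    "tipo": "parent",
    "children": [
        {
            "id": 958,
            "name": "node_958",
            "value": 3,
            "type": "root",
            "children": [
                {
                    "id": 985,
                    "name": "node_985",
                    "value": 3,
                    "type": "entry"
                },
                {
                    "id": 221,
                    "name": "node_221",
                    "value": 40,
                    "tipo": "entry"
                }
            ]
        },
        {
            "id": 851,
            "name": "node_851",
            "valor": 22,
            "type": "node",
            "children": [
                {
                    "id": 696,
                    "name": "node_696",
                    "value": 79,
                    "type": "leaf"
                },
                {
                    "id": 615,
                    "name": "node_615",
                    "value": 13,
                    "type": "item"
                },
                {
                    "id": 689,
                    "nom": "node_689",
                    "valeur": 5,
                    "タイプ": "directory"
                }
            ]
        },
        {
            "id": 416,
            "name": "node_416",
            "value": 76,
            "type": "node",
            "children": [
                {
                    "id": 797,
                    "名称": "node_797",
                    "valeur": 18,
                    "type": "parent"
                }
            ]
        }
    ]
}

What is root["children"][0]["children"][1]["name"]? "node_221"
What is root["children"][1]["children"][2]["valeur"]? 5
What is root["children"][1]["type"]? "node"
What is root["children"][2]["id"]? 416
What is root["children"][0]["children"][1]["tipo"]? "entry"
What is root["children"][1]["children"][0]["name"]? "node_696"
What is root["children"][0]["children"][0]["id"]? 985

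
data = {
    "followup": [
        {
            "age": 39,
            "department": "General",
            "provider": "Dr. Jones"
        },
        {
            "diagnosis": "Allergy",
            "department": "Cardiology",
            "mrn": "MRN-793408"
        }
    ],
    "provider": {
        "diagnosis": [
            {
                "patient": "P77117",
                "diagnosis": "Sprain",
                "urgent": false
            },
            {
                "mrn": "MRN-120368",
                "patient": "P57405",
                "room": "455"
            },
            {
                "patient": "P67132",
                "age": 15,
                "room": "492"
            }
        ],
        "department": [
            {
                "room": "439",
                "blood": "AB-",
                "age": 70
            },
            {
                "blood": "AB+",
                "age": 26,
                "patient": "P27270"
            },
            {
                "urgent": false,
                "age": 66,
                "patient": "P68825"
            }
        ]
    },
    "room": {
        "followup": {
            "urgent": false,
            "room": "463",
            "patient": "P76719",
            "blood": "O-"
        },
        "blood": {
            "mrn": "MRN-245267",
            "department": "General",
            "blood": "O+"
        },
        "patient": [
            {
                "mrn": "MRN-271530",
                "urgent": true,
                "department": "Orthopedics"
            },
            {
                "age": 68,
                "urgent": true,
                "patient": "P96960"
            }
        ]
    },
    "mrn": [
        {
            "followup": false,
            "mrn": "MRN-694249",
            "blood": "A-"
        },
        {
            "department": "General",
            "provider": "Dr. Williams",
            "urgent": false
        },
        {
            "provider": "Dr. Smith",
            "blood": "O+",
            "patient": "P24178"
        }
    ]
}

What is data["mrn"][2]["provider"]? "Dr. Smith"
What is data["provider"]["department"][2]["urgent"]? False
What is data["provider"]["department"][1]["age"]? 26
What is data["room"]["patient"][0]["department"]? "Orthopedics"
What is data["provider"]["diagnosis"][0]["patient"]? "P77117"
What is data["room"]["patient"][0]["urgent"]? True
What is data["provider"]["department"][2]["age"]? 66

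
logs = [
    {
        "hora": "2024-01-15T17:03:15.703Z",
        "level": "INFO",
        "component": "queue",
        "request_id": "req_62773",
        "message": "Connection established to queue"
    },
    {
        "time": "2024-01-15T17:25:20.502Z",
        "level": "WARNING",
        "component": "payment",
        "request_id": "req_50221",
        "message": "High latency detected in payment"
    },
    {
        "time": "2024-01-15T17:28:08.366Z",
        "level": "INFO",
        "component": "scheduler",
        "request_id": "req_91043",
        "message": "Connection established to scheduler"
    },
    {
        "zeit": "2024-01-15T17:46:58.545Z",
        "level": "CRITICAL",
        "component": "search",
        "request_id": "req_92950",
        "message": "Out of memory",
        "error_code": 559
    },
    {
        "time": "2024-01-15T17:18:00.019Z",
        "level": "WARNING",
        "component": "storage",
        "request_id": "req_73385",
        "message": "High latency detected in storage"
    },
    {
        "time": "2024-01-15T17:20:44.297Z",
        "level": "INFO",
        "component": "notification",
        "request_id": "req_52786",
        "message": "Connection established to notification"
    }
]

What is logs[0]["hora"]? "2024-01-15T17:03:15.703Z"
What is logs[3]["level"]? "CRITICAL"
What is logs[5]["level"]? "INFO"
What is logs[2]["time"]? "2024-01-15T17:28:08.366Z"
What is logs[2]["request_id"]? "req_91043"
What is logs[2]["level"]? "INFO"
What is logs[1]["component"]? "payment"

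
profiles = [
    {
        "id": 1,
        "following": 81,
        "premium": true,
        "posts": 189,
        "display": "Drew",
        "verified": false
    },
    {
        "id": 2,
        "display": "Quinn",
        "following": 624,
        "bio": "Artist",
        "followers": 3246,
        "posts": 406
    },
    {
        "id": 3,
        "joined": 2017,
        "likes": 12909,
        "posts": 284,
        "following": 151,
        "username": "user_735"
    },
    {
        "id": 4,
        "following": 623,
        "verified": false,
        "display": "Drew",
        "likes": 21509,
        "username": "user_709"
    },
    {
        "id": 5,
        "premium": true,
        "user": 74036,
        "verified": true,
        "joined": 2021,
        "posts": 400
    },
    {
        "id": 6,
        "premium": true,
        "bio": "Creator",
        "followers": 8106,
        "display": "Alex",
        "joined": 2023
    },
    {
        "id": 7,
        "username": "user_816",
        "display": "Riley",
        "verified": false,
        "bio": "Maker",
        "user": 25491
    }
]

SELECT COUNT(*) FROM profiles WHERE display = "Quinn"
1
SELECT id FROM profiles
[1, 2, 3, 4, 5, 6, 7]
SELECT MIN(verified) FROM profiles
False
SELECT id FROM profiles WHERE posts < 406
[1, 3, 5]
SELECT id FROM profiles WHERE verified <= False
[1, 4, 7]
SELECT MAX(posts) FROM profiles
406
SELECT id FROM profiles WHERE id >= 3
[3, 4, 5, 6, 7]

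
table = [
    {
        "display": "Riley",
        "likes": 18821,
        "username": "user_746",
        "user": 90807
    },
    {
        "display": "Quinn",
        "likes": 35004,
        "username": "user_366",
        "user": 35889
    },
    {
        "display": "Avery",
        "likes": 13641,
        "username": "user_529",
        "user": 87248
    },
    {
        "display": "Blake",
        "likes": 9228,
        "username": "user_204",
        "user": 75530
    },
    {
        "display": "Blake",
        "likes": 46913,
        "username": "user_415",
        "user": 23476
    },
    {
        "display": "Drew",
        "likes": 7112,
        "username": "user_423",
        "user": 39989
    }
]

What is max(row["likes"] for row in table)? 46913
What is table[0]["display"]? "Riley"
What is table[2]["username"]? "user_529"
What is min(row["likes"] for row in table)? 7112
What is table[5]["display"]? "Drew"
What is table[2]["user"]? 87248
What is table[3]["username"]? "user_204"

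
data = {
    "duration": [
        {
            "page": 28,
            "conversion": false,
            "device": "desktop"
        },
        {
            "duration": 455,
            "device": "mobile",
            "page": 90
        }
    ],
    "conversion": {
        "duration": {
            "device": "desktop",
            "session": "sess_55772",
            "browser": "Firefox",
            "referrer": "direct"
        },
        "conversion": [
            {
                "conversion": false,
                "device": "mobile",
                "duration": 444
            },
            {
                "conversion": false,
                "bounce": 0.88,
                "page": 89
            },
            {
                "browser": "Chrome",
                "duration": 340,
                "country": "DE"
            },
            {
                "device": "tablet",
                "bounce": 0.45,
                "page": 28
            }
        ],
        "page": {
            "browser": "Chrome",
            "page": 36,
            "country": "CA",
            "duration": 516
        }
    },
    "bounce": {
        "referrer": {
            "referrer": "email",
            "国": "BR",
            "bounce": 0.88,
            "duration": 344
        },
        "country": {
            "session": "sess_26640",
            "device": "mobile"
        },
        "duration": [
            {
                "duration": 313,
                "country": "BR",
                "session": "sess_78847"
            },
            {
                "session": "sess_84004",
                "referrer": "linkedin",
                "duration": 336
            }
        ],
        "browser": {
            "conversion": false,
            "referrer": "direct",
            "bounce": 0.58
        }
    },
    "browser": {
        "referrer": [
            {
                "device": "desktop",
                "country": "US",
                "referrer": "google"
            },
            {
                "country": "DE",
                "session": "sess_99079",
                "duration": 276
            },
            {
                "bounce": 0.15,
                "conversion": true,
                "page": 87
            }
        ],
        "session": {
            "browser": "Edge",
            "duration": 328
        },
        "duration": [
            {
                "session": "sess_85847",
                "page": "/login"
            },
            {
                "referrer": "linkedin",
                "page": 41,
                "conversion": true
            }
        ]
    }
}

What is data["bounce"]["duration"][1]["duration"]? 336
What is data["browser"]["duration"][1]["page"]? 41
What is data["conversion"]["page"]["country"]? "CA"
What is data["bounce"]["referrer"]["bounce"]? 0.88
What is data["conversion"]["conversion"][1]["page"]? 89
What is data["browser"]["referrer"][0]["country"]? "US"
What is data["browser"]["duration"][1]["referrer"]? "linkedin"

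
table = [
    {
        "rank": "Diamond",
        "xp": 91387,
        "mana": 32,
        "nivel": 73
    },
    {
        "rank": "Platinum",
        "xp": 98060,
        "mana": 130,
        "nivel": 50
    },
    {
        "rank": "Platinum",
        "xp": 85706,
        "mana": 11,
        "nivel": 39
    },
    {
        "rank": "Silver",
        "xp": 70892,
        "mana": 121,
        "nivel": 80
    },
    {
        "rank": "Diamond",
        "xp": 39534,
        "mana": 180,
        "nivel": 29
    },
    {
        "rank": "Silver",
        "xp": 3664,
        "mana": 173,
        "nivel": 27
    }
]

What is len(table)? 6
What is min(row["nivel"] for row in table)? 27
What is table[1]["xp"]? 98060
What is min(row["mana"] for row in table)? 11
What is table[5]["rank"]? "Silver"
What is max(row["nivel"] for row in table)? 80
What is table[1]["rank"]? "Platinum"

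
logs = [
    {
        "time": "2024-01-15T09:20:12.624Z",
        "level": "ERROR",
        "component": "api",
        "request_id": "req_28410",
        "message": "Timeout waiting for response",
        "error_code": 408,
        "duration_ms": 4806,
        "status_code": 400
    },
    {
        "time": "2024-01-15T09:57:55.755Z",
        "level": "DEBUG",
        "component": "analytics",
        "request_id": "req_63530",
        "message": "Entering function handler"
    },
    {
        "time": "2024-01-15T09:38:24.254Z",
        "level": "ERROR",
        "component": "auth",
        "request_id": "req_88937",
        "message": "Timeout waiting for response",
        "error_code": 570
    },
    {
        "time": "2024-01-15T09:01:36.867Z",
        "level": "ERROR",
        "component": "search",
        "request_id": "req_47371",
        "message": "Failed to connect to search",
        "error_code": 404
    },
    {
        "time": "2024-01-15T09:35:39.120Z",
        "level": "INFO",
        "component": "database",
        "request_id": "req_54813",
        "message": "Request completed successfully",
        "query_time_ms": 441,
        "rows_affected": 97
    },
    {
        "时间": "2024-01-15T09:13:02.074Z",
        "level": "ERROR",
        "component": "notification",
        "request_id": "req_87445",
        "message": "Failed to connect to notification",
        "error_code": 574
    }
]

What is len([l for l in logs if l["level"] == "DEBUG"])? 1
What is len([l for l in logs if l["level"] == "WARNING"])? 0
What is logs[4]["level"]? "INFO"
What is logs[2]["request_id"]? "req_88937"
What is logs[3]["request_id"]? "req_47371"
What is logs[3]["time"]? "2024-01-15T09:01:36.867Z"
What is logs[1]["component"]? "analytics"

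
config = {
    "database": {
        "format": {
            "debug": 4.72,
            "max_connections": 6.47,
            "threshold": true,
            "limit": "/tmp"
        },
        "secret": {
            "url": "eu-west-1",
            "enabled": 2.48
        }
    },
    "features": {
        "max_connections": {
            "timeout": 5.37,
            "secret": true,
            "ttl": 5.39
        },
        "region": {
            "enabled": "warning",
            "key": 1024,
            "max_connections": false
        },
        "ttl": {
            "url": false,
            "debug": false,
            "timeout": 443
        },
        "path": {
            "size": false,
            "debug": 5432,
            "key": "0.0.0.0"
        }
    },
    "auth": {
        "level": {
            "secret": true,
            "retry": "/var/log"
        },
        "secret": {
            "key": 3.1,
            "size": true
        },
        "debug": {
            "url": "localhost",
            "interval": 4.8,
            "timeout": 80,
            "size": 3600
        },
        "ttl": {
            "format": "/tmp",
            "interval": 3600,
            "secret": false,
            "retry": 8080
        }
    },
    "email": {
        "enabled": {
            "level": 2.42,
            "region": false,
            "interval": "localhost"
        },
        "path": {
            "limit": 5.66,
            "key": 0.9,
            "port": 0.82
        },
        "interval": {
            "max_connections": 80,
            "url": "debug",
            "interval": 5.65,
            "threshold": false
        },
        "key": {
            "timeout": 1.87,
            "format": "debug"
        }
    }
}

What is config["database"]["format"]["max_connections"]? 6.47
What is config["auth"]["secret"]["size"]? True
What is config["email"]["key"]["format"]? "debug"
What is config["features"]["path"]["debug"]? 5432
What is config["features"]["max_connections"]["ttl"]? 5.39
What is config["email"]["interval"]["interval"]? 5.65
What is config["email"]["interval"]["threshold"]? False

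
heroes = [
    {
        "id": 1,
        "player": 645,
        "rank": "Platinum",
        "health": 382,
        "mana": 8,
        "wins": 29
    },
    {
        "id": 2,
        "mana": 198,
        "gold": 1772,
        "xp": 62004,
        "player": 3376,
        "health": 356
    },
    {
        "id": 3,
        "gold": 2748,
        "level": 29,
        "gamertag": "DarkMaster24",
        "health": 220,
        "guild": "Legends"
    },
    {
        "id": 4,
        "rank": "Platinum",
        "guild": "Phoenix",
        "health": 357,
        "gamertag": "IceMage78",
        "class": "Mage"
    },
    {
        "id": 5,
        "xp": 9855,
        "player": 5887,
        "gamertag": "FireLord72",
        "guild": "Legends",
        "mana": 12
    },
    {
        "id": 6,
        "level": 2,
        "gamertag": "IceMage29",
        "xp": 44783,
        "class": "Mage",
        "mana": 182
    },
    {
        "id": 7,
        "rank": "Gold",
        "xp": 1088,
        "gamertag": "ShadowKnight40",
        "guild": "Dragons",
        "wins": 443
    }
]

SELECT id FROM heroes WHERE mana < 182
[1, 5]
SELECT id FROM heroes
[1, 2, 3, 4, 5, 6, 7]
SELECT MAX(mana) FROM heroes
198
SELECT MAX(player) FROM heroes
5887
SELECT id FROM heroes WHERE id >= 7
[7]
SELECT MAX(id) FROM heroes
7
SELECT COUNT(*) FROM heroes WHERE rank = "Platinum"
2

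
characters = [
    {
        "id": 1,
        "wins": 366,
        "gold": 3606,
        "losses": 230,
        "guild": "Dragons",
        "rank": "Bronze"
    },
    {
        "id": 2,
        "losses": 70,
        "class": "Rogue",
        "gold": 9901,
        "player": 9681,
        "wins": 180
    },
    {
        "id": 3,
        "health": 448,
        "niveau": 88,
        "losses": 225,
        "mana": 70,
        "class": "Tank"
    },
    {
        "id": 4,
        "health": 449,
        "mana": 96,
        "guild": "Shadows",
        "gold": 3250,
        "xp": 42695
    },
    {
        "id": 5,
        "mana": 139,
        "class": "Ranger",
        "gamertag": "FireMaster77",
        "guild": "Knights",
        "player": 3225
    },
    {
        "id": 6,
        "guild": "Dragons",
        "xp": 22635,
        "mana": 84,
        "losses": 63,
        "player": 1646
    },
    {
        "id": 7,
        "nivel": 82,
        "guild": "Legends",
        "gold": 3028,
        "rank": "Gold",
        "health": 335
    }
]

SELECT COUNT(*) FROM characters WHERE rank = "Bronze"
1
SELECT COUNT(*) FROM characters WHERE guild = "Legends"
1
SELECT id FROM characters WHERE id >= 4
[4, 5, 6, 7]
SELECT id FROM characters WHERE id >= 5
[5, 6, 7]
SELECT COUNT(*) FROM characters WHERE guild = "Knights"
1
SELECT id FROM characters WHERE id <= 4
[1, 2, 3, 4]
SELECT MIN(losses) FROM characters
63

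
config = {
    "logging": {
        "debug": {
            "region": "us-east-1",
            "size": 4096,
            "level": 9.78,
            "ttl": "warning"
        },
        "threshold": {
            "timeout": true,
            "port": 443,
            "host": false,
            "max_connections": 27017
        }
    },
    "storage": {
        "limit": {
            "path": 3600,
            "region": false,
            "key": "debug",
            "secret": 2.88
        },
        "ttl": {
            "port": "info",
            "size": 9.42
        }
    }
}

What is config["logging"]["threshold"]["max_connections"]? 27017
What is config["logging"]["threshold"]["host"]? False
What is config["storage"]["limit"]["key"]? "debug"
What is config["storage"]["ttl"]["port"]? "info"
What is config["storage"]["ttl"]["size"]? 9.42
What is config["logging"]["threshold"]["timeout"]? True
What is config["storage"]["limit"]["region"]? False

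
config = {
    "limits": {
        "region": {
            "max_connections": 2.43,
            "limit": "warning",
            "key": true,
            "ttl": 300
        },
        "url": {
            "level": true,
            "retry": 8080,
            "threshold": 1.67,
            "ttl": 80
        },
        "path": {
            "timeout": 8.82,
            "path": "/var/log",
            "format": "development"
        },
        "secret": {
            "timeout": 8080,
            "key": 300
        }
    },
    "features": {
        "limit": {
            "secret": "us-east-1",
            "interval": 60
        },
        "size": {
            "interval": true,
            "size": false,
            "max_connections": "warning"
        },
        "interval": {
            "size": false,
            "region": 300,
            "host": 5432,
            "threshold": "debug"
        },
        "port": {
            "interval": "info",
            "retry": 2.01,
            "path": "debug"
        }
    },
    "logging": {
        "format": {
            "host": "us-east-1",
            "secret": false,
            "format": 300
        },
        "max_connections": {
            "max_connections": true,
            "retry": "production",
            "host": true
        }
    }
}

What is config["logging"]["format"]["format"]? 300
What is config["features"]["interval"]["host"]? 5432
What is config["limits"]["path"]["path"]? "/var/log"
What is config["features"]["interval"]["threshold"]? "debug"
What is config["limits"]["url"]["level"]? True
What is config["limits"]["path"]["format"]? "development"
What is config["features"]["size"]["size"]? False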